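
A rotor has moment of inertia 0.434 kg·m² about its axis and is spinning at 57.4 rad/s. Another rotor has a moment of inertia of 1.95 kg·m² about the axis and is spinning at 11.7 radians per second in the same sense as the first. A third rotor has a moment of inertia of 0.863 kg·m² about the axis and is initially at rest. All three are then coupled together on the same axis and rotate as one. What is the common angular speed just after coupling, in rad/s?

The coupling torques are internal; angular momentum about the shared axis is conserved.
Taking A's sense as positive: L = (0.4340)(57.4) + (1.950)(11.7) = 47.73 kg·m²·rad/s.
Combined I = 0.4340 + 1.950 + 0.8630 = 3.247 kg·m².
ω_f = L / I = 47.73 / 3.247 = 14.70 rad/s.

|ω_f| ≈ 14.7 rad/s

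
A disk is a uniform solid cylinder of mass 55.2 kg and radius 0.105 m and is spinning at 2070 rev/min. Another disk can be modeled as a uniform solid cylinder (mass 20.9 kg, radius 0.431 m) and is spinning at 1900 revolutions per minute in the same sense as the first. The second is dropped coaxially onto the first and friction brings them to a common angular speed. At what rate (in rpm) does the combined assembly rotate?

|ω_f| ≈ 1920 rpm

The coupling torques are internal; angular momentum about the shared axis is conserved.
Moments of inertia: I_A = ½(55.2)(0.105)² = 0.3043 kg·m²; I_B = ½(20.9)(0.431)² = 1.941 kg·m².
Taking A's sense as positive: L = (0.3043)(2070) + (1.941)(1900) = 4318 kg·m²·rpm.
Combined I = 0.3043 + 1.941 = 2.245 kg·m².
ω_f = L / I = 4318 / 2.245 = 1923 rpm.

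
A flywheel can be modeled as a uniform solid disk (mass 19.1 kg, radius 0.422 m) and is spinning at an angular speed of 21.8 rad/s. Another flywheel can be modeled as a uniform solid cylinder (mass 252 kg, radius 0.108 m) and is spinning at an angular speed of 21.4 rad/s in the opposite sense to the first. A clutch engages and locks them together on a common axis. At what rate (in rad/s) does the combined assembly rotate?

No external torque acts about the common axis, so total angular momentum is conserved.
Moments of inertia: I_A = ½(19.1)(0.422)² = 1.701 kg·m²; I_B = ½(252)(0.108)² = 1.470 kg·m².
Taking A's sense as positive: L = (1.701)(21.8) − (1.470)(21.4) = 5.624 kg·m²·rad/s.
Combined I = 1.701 + 1.470 = 3.170 kg·m².
ω_f = L / I = 5.624 / 3.170 = 1.774 rad/s.

|ω_f| ≈ 1.77 rad/s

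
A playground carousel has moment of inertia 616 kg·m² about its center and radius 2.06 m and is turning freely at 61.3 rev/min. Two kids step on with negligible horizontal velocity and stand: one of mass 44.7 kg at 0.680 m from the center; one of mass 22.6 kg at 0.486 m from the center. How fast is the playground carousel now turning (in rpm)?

ω_f ≈ 58.8 rpm

No external torque acts about the center; L_before = L_after.
Added inertia Σmr² = (44.7)(0.680)² + (22.6)(0.486)² = 26.01 kg·m²; I_f = 616.0 + 26.01 = 642.0 kg·m².
ω_f = I_p ω_i / I_f = (616.0)(61.3) / 642.0 = 58.82 rpm.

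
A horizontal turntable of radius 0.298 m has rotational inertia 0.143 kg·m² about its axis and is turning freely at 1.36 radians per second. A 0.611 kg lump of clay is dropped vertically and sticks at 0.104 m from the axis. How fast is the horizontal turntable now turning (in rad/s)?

ω_f ≈ 1.30 rad/s

The added mass arrives with no angular momentum about the axis, and any external torque about the axis is negligible, so the system's angular momentum is conserved.
Added inertia Σmr² = (0.611)(0.104)² = 0.006609 kg·m²; I_f = 0.1430 + 0.006609 = 0.1496 kg·m².
ω_f = I_p ω_i / I_f = (0.1430)(1.36) / 0.1496 = 1.300 rad/s.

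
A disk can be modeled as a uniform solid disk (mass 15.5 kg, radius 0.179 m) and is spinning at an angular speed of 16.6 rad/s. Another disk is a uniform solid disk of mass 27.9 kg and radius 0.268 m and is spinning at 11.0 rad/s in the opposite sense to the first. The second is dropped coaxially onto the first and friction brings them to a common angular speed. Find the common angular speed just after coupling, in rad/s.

No external torque acts about the common axis, so total angular momentum is conserved.
Moments of inertia: I_A = ½(15.5)(0.179)² = 0.2483 kg·m²; I_B = ½(27.9)(0.268)² = 1.002 kg·m².
Taking A's sense as positive: L = (0.2483)(16.6) − (1.002)(11.0) = -6.899 kg·m²·rad/s.
Combined I = 0.2483 + 1.002 = 1.250 kg·m².
ω_f = L / I = -6.899 / 1.250 = -5.518 rad/s.

|ω_f| ≈ 5.52 rad/s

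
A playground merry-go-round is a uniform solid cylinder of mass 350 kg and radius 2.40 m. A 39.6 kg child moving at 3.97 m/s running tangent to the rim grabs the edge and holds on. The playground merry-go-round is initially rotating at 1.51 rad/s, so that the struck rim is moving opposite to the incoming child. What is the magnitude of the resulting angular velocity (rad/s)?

About the axle the impulsive forces during the collision are internal, so angular momentum about that axis is conserved.
I_p = ½(350)(2.40)² = 1008 kg·m². Taking the sense of the child's angular momentum as positive, L_{child} = m v R = (39.6)(3.97)(2.40) = 377.3 kg·m²/s.
L_i = −I_p ω_p + m v R = −(1008)(1.51) + 377.3 = -1145 kg·m²/s.
After sticking, I_f = I_p + m R² = 1008 + (39.6)(2.40)² = 1236 kg·m².
ω_f = L_i / I_f = -1145 / 1236 = -0.9261 rad/s.

|ω_f| ≈ 0.926 rad/s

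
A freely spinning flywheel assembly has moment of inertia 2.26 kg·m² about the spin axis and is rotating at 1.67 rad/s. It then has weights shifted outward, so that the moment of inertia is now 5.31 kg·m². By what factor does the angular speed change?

Angular momentum about the spin axis is conserved since the torque about it is zero.
ω₂/ω₁ = I₁/I₂ = 2.260 / 5.310 = 0.4256.

ω₂/ω₁ ≈ 0.426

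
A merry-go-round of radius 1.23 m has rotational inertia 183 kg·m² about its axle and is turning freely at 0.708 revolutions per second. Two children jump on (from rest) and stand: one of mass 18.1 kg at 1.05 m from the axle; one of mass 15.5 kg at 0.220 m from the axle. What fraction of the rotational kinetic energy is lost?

fraction ≈ 0.102

The added mass arrives with no angular momentum about the axle, and any external torque about the axle is negligible, so the system's angular momentum is conserved.
Added inertia Σmr² = (18.1)(1.05)² + (15.5)(0.220)² = 20.71 kg·m²; I_f = 183.0 + 20.71 = 203.7 kg·m².
ω_f = I_p ω_i / I_f = (183.0)(0.708) / 203.7 = 0.6360 rev/s.
KE_i = ½(183.0)(4.448 rad/s)² = 1811 J; KE_f = ½(203.7)(3.996)² = 1627 J.
Fraction lost = 0.1016.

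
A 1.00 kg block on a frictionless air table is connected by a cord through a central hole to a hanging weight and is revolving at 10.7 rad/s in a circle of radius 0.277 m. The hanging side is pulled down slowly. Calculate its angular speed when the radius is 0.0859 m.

ω₂ ≈ 111 rad/s

No torque about the axis ⇒ m r₁² ω₁ = m r₂² ω₂.
ω₂ = ω₁ (r₁/r₂)² = (10.7)(0.277/0.0859)² = 111.3 rad/s.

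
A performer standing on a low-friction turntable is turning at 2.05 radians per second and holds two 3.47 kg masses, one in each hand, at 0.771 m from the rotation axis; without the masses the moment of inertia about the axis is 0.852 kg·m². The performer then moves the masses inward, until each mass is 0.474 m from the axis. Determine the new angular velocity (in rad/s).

ω₂ ≈ 4.23 rad/s

No external torque acts about the spin axis, so angular momentum is conserved.
I₁ = 0.852 + 2(3.47)(0.771)² = 4.977 kg·m²; I₂ = 0.852 + 2(3.47)(0.474)² = 2.411 kg·m².
ω₂ = I₁ω₁ / I₂ = (4.977)(2.05 rad/s) / (2.411) = 4.232 rad/s.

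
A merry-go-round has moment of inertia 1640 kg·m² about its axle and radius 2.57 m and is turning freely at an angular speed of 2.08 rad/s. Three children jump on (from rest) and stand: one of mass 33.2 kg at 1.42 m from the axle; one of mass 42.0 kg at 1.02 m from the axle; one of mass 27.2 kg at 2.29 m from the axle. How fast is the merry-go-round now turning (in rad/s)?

No external torque acts about the axle; L_before = L_after.
Added inertia Σmr² = (33.2)(1.42)² + (42.0)(1.02)² + (27.2)(2.29)² = 253.3 kg·m²; I_f = 1640 + 253.3 = 1893 kg·m².
ω_f = I_p ω_i / I_f = (1640)(2.08) / 1893 = 1.802 rad/s.

ω_f ≈ 1.80 rad/s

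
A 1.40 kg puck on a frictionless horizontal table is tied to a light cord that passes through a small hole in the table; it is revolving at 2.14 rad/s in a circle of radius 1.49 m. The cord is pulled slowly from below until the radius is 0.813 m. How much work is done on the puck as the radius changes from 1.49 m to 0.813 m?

W ≈ 16.8 J

No torque about the axis ⇒ m r₁² ω₁ = m r₂² ω₂.
ω₂ = ω₁ (r₁/r₂)² = (2.14)(1.49/0.813)² = 7.188 rad/s.
W = ΔKE = ½m(v₂² − v₁²) = 16.79 J.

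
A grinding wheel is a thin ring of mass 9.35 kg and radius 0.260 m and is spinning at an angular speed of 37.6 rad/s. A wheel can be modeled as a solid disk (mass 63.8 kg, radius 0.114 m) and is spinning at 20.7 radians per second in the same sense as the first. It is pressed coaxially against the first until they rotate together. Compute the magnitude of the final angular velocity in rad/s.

The coupling torques are internal; angular momentum about the shared axis is conserved.
Moments of inertia: I_A = (9.35)(0.260)² = 0.6321 kg·m²; I_B = ½(63.8)(0.114)² = 0.4146 kg·m².
Taking A's sense as positive: L = (0.6321)(37.6) + (0.4146)(20.7) = 32.35 kg·m²·rad/s.
Combined I = 0.6321 + 0.4146 = 1.047 kg·m².
ω_f = L / I = 32.35 / 1.047 = 30.91 rad/s.

|ω_f| ≈ 30.9 rad/s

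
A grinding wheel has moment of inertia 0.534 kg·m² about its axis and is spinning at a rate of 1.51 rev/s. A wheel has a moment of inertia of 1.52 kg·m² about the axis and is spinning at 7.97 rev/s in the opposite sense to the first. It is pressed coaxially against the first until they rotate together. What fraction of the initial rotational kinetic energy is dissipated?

fraction ≈ 0.363

No external torque acts about the common axis, so total angular momentum is conserved.
Taking A's sense as positive: L = (0.5340)(1.51) − (1.520)(7.97) = -11.31 kg·m²·rev/s.
Combined I = 0.5340 + 1.520 = 2.054 kg·m².
ω_f = L / I = -11.31 / 2.054 = -5.505 rev/s.
KE_i = ½ΣIω² = 1930 J; KE_f = ½(2.054)(34.59)² = 1229 J.
Fraction dissipated = (KE_i − KE_f)/KE_i = 0.3632.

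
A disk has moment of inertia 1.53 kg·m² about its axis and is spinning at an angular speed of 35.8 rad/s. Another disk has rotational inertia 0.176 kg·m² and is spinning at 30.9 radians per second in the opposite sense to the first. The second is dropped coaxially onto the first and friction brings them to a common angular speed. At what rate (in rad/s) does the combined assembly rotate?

|ω_f| ≈ 28.9 rad/s

No external torque acts about the common axis, so total angular momentum is conserved.
Taking A's sense as positive: L = (1.530)(35.8) − (0.1760)(30.9) = 49.34 kg·m²·rad/s.
Combined I = 1.530 + 0.1760 = 1.706 kg·m².
ω_f = L / I = 49.34 / 1.706 = 28.92 rad/s.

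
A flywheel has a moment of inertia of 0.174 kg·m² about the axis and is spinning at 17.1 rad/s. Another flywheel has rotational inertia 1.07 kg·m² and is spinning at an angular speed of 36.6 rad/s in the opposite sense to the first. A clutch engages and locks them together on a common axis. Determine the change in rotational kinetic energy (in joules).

ΔKE ≈ -216 J

No external torque acts about the common axis, so total angular momentum is conserved.
Taking A's sense as positive: L = (0.1740)(17.1) − (1.070)(36.6) = -36.19 kg·m²·rad/s.
Combined I = 0.1740 + 1.070 = 1.244 kg·m².
ω_f = L / I = -36.19 / 1.244 = -29.09 rad/s.
KE_i = ½ΣIω² = 742.1 J; KE_f = ½(1.244)(29.09)² = 526.3 J.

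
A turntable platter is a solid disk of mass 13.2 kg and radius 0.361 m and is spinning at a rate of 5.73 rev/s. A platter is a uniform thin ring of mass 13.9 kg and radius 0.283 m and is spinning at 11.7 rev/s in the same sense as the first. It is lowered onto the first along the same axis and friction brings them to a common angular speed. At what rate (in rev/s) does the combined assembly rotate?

The coupling torques are internal; angular momentum about the shared axis is conserved.
Moments of inertia: I_A = ½(13.2)(0.361)² = 0.8601 kg·m²; I_B = (13.9)(0.283)² = 1.113 kg·m².
Taking A's sense as positive: L = (0.8601)(5.73) + (1.113)(11.7) = 17.95 kg·m²·rev/s.
Combined I = 0.8601 + 1.113 = 1.973 kg·m².
ω_f = L / I = 17.95 / 1.973 = 9.098 rev/s.

|ω_f| ≈ 9.10 rev/s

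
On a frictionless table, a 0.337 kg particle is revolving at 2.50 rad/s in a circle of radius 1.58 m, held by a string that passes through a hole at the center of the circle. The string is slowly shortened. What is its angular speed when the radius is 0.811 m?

ω₂ ≈ 9.49 rad/s

The constraining force is radial, so m r² ω about the center is conserved.
ω₂ = ω₁ (r₁/r₂)² = (2.50)(1.58/0.811)² = 9.489 rad/s.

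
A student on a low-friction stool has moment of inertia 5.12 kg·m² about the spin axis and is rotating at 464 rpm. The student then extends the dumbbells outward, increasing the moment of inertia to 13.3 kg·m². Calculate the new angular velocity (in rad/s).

With no external torque about the axis, L is conserved: I₁ω₁ = I₂ω₂.
ω₂ = I₁ω₁ / I₂ = (5.120)(464 rpm) / (13.30) = 178.6 rpm = 18.71 rad/s.

ω₂ ≈ 18.7 rad/s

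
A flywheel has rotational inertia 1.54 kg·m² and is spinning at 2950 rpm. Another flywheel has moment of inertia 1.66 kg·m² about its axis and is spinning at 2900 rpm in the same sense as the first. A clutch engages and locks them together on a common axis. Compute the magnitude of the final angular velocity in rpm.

No external torque acts about the common axis, so total angular momentum is conserved.
Taking A's sense as positive: L = (1.540)(2950) + (1.660)(2900) = 9357 kg·m²·rpm.
Combined I = 1.540 + 1.660 = 3.200 kg·m².
ω_f = L / I = 9357 / 3.200 = 2924 rpm.

|ω_f| ≈ 2920 rpm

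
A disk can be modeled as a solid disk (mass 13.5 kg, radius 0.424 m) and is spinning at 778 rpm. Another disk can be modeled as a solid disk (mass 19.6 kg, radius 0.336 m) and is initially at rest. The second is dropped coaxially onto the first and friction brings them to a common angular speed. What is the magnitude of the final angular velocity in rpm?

The coupling torques are internal; angular momentum about the shared axis is conserved.
Moments of inertia: I_A = ½(13.5)(0.424)² = 1.213 kg·m²; I_B = ½(19.6)(0.336)² = 1.106 kg·m².
Taking A's sense as positive: L = (1.213)(778) = 944.1 kg·m²·rpm.
Combined I = 1.213 + 1.106 = 2.320 kg·m².
ω_f = L / I = 944.1 / 2.320 = 407.0 rpm.

|ω_f| ≈ 407 rpm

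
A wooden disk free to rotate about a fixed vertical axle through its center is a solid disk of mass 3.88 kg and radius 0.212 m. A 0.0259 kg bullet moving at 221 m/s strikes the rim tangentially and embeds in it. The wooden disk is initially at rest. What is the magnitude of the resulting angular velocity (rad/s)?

|ω_f| ≈ 13.7 rad/s

About the axle the impulsive forces during the collision are internal, so angular momentum about that axis is conserved.
I_p = ½(3.88)(0.212)² = 0.08719 kg·m². Taking the sense of the bullet's angular momentum as positive, L_{bullet} = m v R = (0.0259)(221)(0.212) = 1.213 kg·m²/s.
L_i = 0 + 1.213 = 1.213 kg·m²/s.
After sticking, I_f = I_p + m R² = 0.08719 + (0.0259)(0.212)² = 0.08836 kg·m².
ω_f = L_i / I_f = 1.213 / 0.08836 = 13.73 rad/s.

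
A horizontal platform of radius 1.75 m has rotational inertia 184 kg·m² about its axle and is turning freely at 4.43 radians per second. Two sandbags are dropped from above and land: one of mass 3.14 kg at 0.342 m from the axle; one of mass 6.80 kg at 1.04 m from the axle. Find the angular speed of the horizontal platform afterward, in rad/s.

No external torque acts about the axle; L_before = L_after.
Added inertia Σmr² = (3.14)(0.342)² + (6.80)(1.04)² = 7.722 kg·m²; I_f = 184.0 + 7.722 = 191.7 kg·m².
ω_f = I_p ω_i / I_f = (184.0)(4.43) / 191.7 = 4.252 rad/s.

ω_f ≈ 4.25 rad/s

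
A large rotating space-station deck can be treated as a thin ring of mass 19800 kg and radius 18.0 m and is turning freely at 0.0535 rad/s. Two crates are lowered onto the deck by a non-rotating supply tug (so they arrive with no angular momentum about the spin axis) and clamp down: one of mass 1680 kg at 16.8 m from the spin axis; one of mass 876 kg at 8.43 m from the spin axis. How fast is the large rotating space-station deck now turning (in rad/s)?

No external torque acts about the spin axis; L_before = L_after.
I_p = (19800)(18.0)² = 6.415e+06 kg·m².
Added inertia Σmr² = (1680)(16.8)² + (876)(8.43)² = 5.364e+05 kg·m²; I_f = 6.415e+06 + 5.364e+05 = 6.952e+06 kg·m².
ω_f = I_p ω_i / I_f = (6.415e+06)(0.0535) / 6.952e+06 = 0.04937 rad/s.

ω_f ≈ 0.0494 rad/s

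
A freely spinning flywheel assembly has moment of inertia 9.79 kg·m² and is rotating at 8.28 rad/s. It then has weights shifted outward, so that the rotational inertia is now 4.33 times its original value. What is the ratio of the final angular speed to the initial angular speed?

Angular momentum about the spin axis is conserved since the torque about it is zero.
I₂ = 4.33 × 9.79 = 42.39 kg·m².
ω₂/ω₁ = I₁/I₂ = 9.790 / 42.39 = 0.2309.

ω₂/ω₁ ≈ 0.231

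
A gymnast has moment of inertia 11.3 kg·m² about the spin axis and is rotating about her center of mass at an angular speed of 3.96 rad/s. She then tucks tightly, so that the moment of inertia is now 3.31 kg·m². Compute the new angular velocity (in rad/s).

ω₂ ≈ 13.5 rad/s

With no external torque about the axis, L is conserved: I₁ω₁ = I₂ω₂.
ω₂ = I₁ω₁ / I₂ = (11.30)(3.96 rad/s) / (3.310) = 13.52 rad/s.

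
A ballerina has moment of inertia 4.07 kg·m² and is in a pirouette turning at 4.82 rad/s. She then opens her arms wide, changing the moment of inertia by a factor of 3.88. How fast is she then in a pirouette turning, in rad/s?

With no external torque about the axis, L is conserved: I₁ω₁ = I₂ω₂.
I₂ = 3.88 × 4.07 = 15.79 kg·m².
ω₂ = I₁ω₁ / I₂ = (4.070)(4.82 rad/s) / (15.79) = 1.242 rad/s.

ω₂ ≈ 1.24 rad/s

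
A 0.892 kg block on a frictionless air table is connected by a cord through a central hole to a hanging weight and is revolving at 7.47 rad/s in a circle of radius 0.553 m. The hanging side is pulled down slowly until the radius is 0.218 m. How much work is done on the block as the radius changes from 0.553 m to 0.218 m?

No torque about the axis ⇒ m r₁² ω₁ = m r₂² ω₂.
ω₂ = ω₁ (r₁/r₂)² = (7.47)(0.553/0.218)² = 48.07 rad/s.
W = ΔKE = ½m(v₂² − v₁²) = 41.36 J.

W ≈ 41.4 J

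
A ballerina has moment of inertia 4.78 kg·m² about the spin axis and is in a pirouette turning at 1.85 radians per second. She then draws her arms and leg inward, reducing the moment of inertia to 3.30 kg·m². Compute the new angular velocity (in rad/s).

No external torque acts about the spin axis, so angular momentum is conserved.
ω₂ = I₁ω₁ / I₂ = (4.780)(1.85 rad/s) / (3.300) = 2.680 rad/s.

ω₂ ≈ 2.68 rad/s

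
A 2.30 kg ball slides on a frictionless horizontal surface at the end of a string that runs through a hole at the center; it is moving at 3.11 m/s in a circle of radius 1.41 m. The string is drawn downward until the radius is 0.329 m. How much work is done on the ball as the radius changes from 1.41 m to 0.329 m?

W ≈ 193 J

The only horizontal force on the mass is along the cord (radial), so it exerts no torque about the hole and angular momentum m v r is conserved.
v₂ = v₁ r₁ / r₂ = (3.11)(1.41) / (0.329) = 13.33 m/s.
W = ΔKE = ½m(v₂² − v₁²) = 193.2 J.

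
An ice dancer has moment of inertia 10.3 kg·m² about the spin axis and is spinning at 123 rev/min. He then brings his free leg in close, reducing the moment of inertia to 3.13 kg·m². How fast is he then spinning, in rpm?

ω₂ ≈ 405 rpm

Angular momentum about the spin axis is conserved since the torque about it is zero.
ω₂ = I₁ω₁ / I₂ = (10.30)(123 rpm) / (3.130) = 404.8 rpm.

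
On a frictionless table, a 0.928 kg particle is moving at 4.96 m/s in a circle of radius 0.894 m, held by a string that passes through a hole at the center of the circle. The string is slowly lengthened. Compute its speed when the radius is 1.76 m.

The only horizontal force on the mass is along the cord (radial), so it exerts no torque about the hole and angular momentum m v r is conserved.
v₂ = v₁ r₁ / r₂ = (4.96)(0.894) / (1.76) = 2.519 m/s.

v₂ ≈ 2.52 m/s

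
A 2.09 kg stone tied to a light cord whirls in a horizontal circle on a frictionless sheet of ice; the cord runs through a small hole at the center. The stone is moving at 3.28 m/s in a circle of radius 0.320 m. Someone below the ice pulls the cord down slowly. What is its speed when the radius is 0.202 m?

Central (radial) force ⇒ zero torque about the center ⇒ m v r is constant.
v₂ = v₁ r₁ / r₂ = (3.28)(0.320) / (0.202) = 5.196 m/s.

v₂ ≈ 5.20 m/s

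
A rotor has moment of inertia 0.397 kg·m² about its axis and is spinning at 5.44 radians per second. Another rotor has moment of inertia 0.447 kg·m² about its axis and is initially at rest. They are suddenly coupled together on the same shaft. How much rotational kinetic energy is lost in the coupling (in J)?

No external torque acts about the common axis, so total angular momentum is conserved.
Taking A's sense as positive: L = (0.3970)(5.44) = 2.160 kg·m²·rad/s.
Combined I = 0.3970 + 0.4470 = 0.8440 kg·m².
ω_f = L / I = 2.160 / 0.8440 = 2.559 rad/s.
KE_i = ½ΣIω² = 5.874 J; KE_f = ½(0.8440)(2.559)² = 2.763 J.

ΔKE lost ≈ 3.11 J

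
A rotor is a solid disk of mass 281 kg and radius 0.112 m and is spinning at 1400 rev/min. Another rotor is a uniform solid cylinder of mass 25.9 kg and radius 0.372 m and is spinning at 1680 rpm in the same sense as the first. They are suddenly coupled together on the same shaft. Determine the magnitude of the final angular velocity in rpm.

|ω_f| ≈ 1540 rpm

No external torque acts about the common axis, so total angular momentum is conserved.
Moments of inertia: I_A = ½(281)(0.112)² = 1.762 kg·m²; I_B = ½(25.9)(0.372)² = 1.792 kg·m².
Taking A's sense as positive: L = (1.762)(1400) + (1.792)(1680) = 5478 kg·m²·rpm.
Combined I = 1.762 + 1.792 = 3.555 kg·m².
ω_f = L / I = 5478 / 3.555 = 1541 rpm.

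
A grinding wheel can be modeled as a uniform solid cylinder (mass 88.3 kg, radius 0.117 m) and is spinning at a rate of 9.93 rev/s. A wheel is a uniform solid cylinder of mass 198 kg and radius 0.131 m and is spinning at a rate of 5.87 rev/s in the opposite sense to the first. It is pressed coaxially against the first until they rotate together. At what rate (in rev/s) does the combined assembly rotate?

|ω_f| ≈ 1.72 rev/s

The coupling torques are internal; angular momentum about the shared axis is conserved.
Moments of inertia: I_A = ½(88.3)(0.117)² = 0.6044 kg·m²; I_B = ½(198)(0.131)² = 1.699 kg·m².
Taking A's sense as positive: L = (0.6044)(9.93) − (1.699)(5.87) = -3.971 kg·m²·rev/s.
Combined I = 0.6044 + 1.699 = 2.303 kg·m².
ω_f = L / I = -3.971 / 2.303 = -1.724 rev/s.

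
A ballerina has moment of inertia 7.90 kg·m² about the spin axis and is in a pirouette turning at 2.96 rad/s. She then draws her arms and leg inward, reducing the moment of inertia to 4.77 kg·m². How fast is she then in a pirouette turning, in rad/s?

ω₂ ≈ 4.90 rad/s

Angular momentum about the spin axis is conserved since the torque about it is zero.
ω₂ = I₁ω₁ / I₂ = (7.900)(2.96 rad/s) / (4.770) = 4.902 rad/s.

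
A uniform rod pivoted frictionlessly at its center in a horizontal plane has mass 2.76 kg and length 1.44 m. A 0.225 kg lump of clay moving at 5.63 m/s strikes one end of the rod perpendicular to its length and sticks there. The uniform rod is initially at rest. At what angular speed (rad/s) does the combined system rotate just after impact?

|ω_f| ≈ 1.54 rad/s

The axle reaction passes through the pivot and exerts no torque about it; angular momentum about the pivot is conserved through the impact.
I_p = (1/12)(2.76)(1.44)² = 0.4769 kg·m². Taking the sense of the lump of clay's angular momentum as positive, L_{lump} = m v R = (0.225)(5.63)(1.44/2) = 0.9121 kg·m²/s.
L_i = 0 + 0.9121 = 0.9121 kg·m²/s.
After sticking, I_f = I_p + m R² = 0.4769 + (0.225)(1.44/2)² = 0.5936 kg·m².
ω_f = L_i / I_f = 0.9121 / 0.5936 = 1.537 rad/s.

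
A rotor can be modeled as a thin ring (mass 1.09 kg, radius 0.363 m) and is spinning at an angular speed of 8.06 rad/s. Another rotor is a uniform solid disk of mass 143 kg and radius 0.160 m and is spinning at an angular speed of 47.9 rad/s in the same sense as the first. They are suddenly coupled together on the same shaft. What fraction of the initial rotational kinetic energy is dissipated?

fraction ≈ 0.0502

The coupling torques are internal; angular momentum about the shared axis is conserved.
Moments of inertia: I_A = (1.09)(0.363)² = 0.1436 kg·m²; I_B = ½(143)(0.160)² = 1.830 kg·m².
Taking A's sense as positive: L = (0.1436)(8.06) + (1.830)(47.9) = 88.83 kg·m²·rad/s.
Combined I = 0.1436 + 1.830 = 1.974 kg·m².
ω_f = L / I = 88.83 / 1.974 = 45.00 rad/s.
KE_i = ½ΣIω² = 2105 J; KE_f = ½(1.974)(45.00)² = 1999 J.
Fraction dissipated = (KE_i − KE_f)/KE_i = 0.05022.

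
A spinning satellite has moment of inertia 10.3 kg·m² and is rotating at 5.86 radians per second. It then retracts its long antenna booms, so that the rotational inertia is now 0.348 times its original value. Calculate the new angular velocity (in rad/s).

ω₂ ≈ 16.8 rad/s

With no external torque about the axis, L is conserved: I₁ω₁ = I₂ω₂.
I₂ = 0.348 × 10.3 = 3.584 kg·m².
ω₂ = I₁ω₁ / I₂ = (10.30)(5.86 rad/s) / (3.584) = 16.84 rad/s.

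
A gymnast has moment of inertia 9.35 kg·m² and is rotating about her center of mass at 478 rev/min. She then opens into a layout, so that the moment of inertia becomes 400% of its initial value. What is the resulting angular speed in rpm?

ω₂ ≈ 120 rpm

No external torque acts about the spin axis, so angular momentum is conserved.
I₂ = 4.00 × 9.35 = 37.40 kg·m².
ω₂ = I₁ω₁ / I₂ = (9.350)(478 rpm) / (37.40) = 119.5 rpm.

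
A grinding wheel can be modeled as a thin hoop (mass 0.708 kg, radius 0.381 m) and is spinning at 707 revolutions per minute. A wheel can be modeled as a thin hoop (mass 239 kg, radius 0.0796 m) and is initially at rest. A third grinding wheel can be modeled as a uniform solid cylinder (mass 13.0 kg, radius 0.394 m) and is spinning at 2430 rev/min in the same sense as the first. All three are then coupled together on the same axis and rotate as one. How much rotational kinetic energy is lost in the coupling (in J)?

ΔKE lost ≈ 19600 J

No external torque acts about the common axis, so total angular momentum is conserved.
Moments of inertia: I_A = (0.708)(0.381)² = 0.1028 kg·m²; I_B = (239)(0.0796)² = 1.514 kg·m²; I_C = ½(13.0)(0.394)² = 1.009 kg·m².
Taking A's sense as positive: L = (0.1028)(707) + (1.009)(2430) = 2525 kg·m²·rpm.
Combined I = 0.1028 + 1.514 + 1.009 = 2.626 kg·m².
ω_f = L / I = 2525 / 2.626 = 961.3 rpm.
KE_i = ½ΣIω² = 32950 J; KE_f = ½(2.626)(100.7)² = 13310 J.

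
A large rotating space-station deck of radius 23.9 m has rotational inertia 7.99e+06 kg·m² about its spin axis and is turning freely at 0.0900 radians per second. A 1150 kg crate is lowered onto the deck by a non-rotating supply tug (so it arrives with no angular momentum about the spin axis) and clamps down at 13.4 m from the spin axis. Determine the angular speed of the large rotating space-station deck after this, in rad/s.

No external torque acts about the spin axis; L_before = L_after.
Added inertia Σmr² = (1150)(13.4)² = 2.065e+05 kg·m²; I_f = 7.990e+06 + 2.065e+05 = 8.196e+06 kg·m².
ω_f = I_p ω_i / I_f = (7.990e+06)(0.0900) / 8.196e+06 = 0.08773 rad/s.

ω_f ≈ 0.0877 rad/s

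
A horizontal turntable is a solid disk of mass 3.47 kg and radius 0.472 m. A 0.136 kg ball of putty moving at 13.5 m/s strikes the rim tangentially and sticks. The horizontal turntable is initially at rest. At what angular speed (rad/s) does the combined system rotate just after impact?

|ω_f| ≈ 2.08 rad/s

The axle reaction passes through the axle and exerts no torque about it; angular momentum about the axle is conserved through the impact.
I_p = ½(3.47)(0.472)² = 0.3865 kg·m². Taking the sense of the ball of putty's angular momentum as positive, L_{ball} = m v R = (0.136)(13.5)(0.472) = 0.8666 kg·m²/s.
L_i = 0 + 0.8666 = 0.8666 kg·m²/s.
After sticking, I_f = I_p + m R² = 0.3865 + (0.136)(0.472)² = 0.4168 kg·m².
ω_f = L_i / I_f = 0.8666 / 0.4168 = 2.079 rad/s.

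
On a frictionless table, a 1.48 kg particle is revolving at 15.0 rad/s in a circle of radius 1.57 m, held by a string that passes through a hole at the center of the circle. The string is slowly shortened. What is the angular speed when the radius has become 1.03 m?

ω₂ ≈ 34.9 rad/s

The constraining force is radial, so m r² ω about the center is conserved.
ω₂ = ω₁ (r₁/r₂)² = (15.0)(1.57/1.03)² = 34.85 rad/s.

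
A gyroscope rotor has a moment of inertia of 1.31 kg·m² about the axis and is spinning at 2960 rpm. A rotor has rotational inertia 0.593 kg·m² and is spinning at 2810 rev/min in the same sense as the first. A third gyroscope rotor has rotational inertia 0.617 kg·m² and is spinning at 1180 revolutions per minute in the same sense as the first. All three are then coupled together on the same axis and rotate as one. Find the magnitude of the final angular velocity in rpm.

No external torque acts about the common axis, so total angular momentum is conserved.
Taking A's sense as positive: L = (1.310)(2960) + (0.5930)(2810) + (0.6170)(1180) = 6272 kg·m²·rpm.
Combined I = 1.310 + 0.5930 + 0.6170 = 2.520 kg·m².
ω_f = L / I = 6272 / 2.520 = 2489 rpm.

|ω_f| ≈ 2490 rpm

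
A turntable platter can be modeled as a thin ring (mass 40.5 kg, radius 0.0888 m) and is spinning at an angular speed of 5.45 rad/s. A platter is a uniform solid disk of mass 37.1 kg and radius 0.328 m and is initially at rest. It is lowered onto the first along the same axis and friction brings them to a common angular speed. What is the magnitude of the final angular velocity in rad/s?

The coupling torques are internal; angular momentum about the shared axis is conserved.
Moments of inertia: I_A = (40.5)(0.0888)² = 0.3194 kg·m²; I_B = ½(37.1)(0.328)² = 1.996 kg·m².
Taking A's sense as positive: L = (0.3194)(5.45) = 1.741 kg·m²·rad/s.
Combined I = 0.3194 + 1.996 = 2.315 kg·m².
ω_f = L / I = 1.741 / 2.315 = 0.7518 rad/s.

|ω_f| ≈ 0.752 rad/s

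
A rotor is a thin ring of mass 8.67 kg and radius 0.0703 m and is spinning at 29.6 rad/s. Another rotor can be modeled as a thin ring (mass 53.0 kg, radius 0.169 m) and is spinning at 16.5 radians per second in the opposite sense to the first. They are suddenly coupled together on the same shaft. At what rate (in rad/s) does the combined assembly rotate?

The coupling torques are internal; angular momentum about the shared axis is conserved.
Moments of inertia: I_A = (8.67)(0.0703)² = 0.04285 kg·m²; I_B = (53.0)(0.169)² = 1.514 kg·m².
Taking A's sense as positive: L = (0.04285)(29.6) − (1.514)(16.5) = -23.71 kg·m²·rad/s.
Combined I = 0.04285 + 1.514 = 1.557 kg·m².
ω_f = L / I = -23.71 / 1.557 = -15.23 rad/s.

|ω_f| ≈ 15.2 rad/s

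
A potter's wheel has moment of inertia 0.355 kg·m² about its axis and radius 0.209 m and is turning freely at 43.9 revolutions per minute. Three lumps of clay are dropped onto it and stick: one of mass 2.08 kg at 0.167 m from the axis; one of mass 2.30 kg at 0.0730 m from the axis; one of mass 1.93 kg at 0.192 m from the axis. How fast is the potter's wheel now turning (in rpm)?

ω_f ≈ 31.4 rpm

The added mass arrives with no angular momentum about the axis, and any external torque about the axis is negligible, so the system's angular momentum is conserved.
Added inertia Σmr² = (2.08)(0.167)² + (2.30)(0.0730)² + (1.93)(0.192)² = 0.1414 kg·m²; I_f = 0.3550 + 0.1414 = 0.4964 kg·m².
ω_f = I_p ω_i / I_f = (0.3550)(43.9) / 0.4964 = 31.39 rpm.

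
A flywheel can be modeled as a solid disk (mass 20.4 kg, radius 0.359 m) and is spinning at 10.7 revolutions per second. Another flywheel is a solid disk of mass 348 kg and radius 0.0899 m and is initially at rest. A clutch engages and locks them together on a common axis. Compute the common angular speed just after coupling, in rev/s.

The coupling torques are internal; angular momentum about the shared axis is conserved.
Moments of inertia: I_A = ½(20.4)(0.359)² = 1.315 kg·m²; I_B = ½(348)(0.0899)² = 1.406 kg·m².
Taking A's sense as positive: L = (1.315)(10.7) = 14.07 kg·m²·rev/s.
Combined I = 1.315 + 1.406 = 2.721 kg·m².
ω_f = L / I = 14.07 / 2.721 = 5.170 rev/s.

|ω_f| ≈ 5.17 rev/s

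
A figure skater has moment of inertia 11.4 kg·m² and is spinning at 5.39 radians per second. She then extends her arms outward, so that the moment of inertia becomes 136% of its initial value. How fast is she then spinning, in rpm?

ω₂ ≈ 37.8 rpm

Angular momentum about the spin axis is conserved since the torque about it is zero.
I₂ = 1.36 × 11.4 = 15.50 kg·m².
ω₂ = I₁ω₁ / I₂ = (11.40)(5.39 rad/s) / (15.50) = 3.963 rad/s = 37.85 rpm.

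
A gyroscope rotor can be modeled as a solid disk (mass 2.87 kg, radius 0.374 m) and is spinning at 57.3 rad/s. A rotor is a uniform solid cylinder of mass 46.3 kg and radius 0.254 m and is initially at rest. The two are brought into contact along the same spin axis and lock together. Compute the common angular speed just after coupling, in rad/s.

|ω_f| ≈ 6.79 rad/s

The coupling torques are internal; angular momentum about the shared axis is conserved.
Moments of inertia: I_A = ½(2.87)(0.374)² = 0.2007 kg·m²; I_B = ½(46.3)(0.254)² = 1.494 kg·m².
Taking A's sense as positive: L = (0.2007)(57.3) = 11.50 kg·m²·rad/s.
Combined I = 0.2007 + 1.494 = 1.694 kg·m².
ω_f = L / I = 11.50 / 1.694 = 6.788 rad/s.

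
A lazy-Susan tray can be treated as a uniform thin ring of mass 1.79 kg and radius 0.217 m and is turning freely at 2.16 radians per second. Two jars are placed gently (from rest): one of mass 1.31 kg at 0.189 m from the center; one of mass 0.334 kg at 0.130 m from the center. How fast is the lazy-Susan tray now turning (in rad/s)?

ω_f ≈ 1.33 rad/s

The added mass arrives with no angular momentum about the center, and any external torque about the center is negligible, so the system's angular momentum is conserved.
I_p = (1.79)(0.217)² = 0.08429 kg·m².
Added inertia Σmr² = (1.31)(0.189)² + (0.334)(0.130)² = 0.05244 kg·m²; I_f = 0.08429 + 0.05244 = 0.1367 kg·m².
ω_f = I_p ω_i / I_f = (0.08429)(2.16) / 0.1367 = 1.332 rad/s.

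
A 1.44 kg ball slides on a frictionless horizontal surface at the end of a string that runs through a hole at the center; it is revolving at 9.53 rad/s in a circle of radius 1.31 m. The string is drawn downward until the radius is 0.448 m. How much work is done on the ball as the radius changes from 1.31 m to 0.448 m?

W ≈ 847 J

No torque about the axis ⇒ m r₁² ω₁ = m r₂² ω₂.
ω₂ = ω₁ (r₁/r₂)² = (9.53)(1.31/0.448)² = 81.49 rad/s.
W = ΔKE = ½m(v₂² − v₁²) = 847.3 J.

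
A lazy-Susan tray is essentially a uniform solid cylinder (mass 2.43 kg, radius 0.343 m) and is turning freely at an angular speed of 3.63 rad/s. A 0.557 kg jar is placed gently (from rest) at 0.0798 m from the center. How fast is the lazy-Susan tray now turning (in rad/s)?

ω_f ≈ 3.54 rad/s

The added mass arrives with no angular momentum about the center, and any external torque about the center is negligible, so the system's angular momentum is conserved.
I_p = ½(2.43)(0.343)² = 0.1429 kg·m².
Added inertia Σmr² = (0.557)(0.0798)² = 0.003547 kg·m²; I_f = 0.1429 + 0.003547 = 0.1465 kg·m².
ω_f = I_p ω_i / I_f = (0.1429)(3.63) / 0.1465 = 3.542 rad/s.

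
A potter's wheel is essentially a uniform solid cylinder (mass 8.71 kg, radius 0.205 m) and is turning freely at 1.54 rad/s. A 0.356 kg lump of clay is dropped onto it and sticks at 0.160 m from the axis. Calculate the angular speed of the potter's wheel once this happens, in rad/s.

ω_f ≈ 1.47 rad/s

No external torque acts about the axis; L_before = L_after.
I_p = ½(8.71)(0.205)² = 0.1830 kg·m².
Added inertia Σmr² = (0.356)(0.160)² = 0.009114 kg·m²; I_f = 0.1830 + 0.009114 = 0.1921 kg·m².
ω_f = I_p ω_i / I_f = (0.1830)(1.54) / 0.1921 = 1.467 rad/s.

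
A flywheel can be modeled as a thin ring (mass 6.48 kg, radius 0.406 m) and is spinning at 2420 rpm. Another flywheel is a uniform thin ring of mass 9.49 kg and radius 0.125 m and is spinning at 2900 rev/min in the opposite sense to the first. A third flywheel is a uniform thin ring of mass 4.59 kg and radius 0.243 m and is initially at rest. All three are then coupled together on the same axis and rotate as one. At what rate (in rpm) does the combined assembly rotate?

No external torque acts about the common axis, so total angular momentum is conserved.
Moments of inertia: I_A = (6.48)(0.406)² = 1.068 kg·m²; I_B = (9.49)(0.125)² = 0.1483 kg·m²; I_C = (4.59)(0.243)² = 0.2710 kg·m².
Taking A's sense as positive: L = (1.068)(2420) − (0.1483)(2900) = 2155 kg·m²·rpm.
Combined I = 1.068 + 0.1483 + 0.2710 = 1.487 kg·m².
ω_f = L / I = 2155 / 1.487 = 1449 rpm.

|ω_f| ≈ 1450 rpm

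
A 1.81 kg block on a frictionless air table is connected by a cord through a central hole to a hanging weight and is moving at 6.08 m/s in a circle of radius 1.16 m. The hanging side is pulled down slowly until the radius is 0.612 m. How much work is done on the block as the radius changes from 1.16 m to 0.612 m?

W ≈ 86.7 J

The only horizontal force on the mass is along the cord (radial), so it exerts no torque about the hole and angular momentum m v r is conserved.
v₂ = v₁ r₁ / r₂ = (6.08)(1.16) / (0.612) = 11.52 m/s.
W = ΔKE = ½m(v₂² − v₁²) = 86.74 J.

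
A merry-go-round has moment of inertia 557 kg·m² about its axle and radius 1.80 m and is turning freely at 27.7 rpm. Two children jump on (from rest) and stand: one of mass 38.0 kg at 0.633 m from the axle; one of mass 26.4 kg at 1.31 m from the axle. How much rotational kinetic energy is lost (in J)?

energy lost ≈ 230 J

The added mass arrives with no angular momentum about the axle, and any external torque about the axle is negligible, so the system's angular momentum is conserved.
Added inertia Σmr² = (38.0)(0.633)² + (26.4)(1.31)² = 60.53 kg·m²; I_f = 557.0 + 60.53 = 617.5 kg·m².
ω_f = I_p ω_i / I_f = (557.0)(27.7) / 617.5 = 24.98 rpm.
KE_i = ½(557.0)(2.901 rad/s)² = 2343 J; KE_f = ½(617.5)(2.616)² = 2114 J.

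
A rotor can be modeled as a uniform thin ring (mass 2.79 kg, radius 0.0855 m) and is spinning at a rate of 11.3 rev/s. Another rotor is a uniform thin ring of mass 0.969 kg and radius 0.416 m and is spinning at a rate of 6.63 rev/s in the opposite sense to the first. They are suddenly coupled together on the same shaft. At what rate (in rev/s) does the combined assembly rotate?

The coupling torques are internal; angular momentum about the shared axis is conserved.
Moments of inertia: I_A = (2.79)(0.0855)² = 0.02040 kg·m²; I_B = (0.969)(0.416)² = 0.1677 kg·m².
Taking A's sense as positive: L = (0.02040)(11.3) − (0.1677)(6.63) = -0.8813 kg·m²·rev/s.
Combined I = 0.02040 + 0.1677 = 0.1881 kg·m².
ω_f = L / I = -0.8813 / 0.1881 = -4.686 rev/s.

|ω_f| ≈ 4.69 rev/s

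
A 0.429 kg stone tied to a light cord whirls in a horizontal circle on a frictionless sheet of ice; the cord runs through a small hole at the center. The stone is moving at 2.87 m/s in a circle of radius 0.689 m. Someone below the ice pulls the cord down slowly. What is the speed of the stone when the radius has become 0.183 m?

v₂ ≈ 10.8 m/s

Central (radial) force ⇒ zero torque about the center ⇒ m v r is constant.
v₂ = v₁ r₁ / r₂ = (2.87)(0.689) / (0.183) = 10.81 m/s.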